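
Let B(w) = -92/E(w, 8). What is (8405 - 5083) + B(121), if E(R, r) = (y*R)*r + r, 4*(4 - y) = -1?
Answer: 6846596/2061 ≈ 3322.0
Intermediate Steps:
y = 17/4 (y = 4 - 1/4*(-1) = 4 + 1/4 = 17/4 ≈ 4.2500)
E(R, r) = r + 17*R*r/4 (E(R, r) = (17*R/4)*r + r = 17*R*r/4 + r = r + 17*R*r/4)
B(w) = -92/(8 + 34*w) (B(w) = -92*1/(2*(4 + 17*w)) = -92/(8 + 34*w))
(8405 - 5083) + B(121) = (8405 - 5083) - 46/(4 + 17*121) = 3322 - 46/(4 + 2057) = 3322 - 46/2061 = 6846596/2061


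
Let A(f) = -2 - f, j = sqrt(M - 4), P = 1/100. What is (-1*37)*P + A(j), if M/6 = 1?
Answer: -237/100 - sqrt(2) ≈ -3.7842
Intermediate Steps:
M = 6 (M = 6*1 = 6)
P = 1/100 ≈ 0.010000
j = sqrt(2) (j = sqrt(6 - 4) = sqrt(2) ≈ 1.4142)
(-1*37)*P + A(j) = -1*37*(1/100) + (-2 - sqrt(2)) = -37*1/100 + (-2 - sqrt(2)) = -37/100 + (-2 - sqrt(2)) = -237/100 - sqrt(2)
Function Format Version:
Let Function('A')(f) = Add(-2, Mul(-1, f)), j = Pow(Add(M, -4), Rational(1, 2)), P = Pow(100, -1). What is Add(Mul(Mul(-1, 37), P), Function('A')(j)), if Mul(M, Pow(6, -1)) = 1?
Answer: Add(Rational(-237, 100), Mul(-1, Pow(2, Rational(1, 2)))) ≈ -3.7842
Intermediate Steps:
M = 6 (M = Mul(6, 1) = 6)
P = Rational(1, 100) ≈ 0.010000
j = Pow(2, Rational(1, 2)) (j = Pow(Add(6, -4), Rational(1, 2)) = Pow(2, Rational(1, 2)) ≈ 1.4142)
Add(Mul(Mul(-1, 37), P), Function('A')(j)) = Add(Mul(Mul(-1, 37), Rational(1, 100)), Add(-2, Mul(-1, Pow(2, Rational(1, 2))))) = Add(Mul(-37, Rational(1, 100)), Add(-2, Mul(-1, Pow(2, Rational(1, 2))))) = Add(Rational(-37, 100), Add(-2, Mul(-1, Pow(2, Rational(1, 2))))) = Add(Rational(-237, 100), Mul(-1, Pow(2, Rational(1, 2))))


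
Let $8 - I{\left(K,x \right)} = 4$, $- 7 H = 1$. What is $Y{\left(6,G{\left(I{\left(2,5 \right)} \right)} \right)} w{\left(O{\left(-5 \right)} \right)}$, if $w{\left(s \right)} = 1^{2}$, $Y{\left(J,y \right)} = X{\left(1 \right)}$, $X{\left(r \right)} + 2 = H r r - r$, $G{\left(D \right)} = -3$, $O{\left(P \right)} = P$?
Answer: $- \frac{22}{7} \approx -3.1429$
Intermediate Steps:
$H = - \frac{1}{7}$ ($H = \left(- \frac{1}{7}\right) 1 = - \frac{1}{7} \approx -0.14286$)
$I{\left(K,x \right)} = 4$ ($I{\left(K,x \right)} = 8 - 4 = 4$)
$X{\left(r \right)} = -2 - r - \frac{r^{2}}{7}$ ($X{\left(r \right)} = -2 + \left(- \frac{r}{7} r - r\right) = -2 - \left(r + \frac{r^{2}}{7}\right) = -2 - r - \frac{r^{2}}{7}$)
$Y{\left(J,y \right)} = - \frac{22}{7}$ ($Y{\left(J,y \right)} = -2 - 1 - \frac{1^{2}}{7} = -2 - 1 - \frac{1}{7} = - \frac{22}{7}$)
$w{\left(s \right)} = 1$
$Y{\left(6,G{\left(I{\left(2,5 \right)} \right)} \right)} w{\left(O{\left(-5 \right)} \right)} = \left(- \frac{22}{7}\right) 1 = - \frac{22}{7}$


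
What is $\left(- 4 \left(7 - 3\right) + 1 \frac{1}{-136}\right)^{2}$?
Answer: $\frac{4739329}{18496} \approx 256.24$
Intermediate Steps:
$\left(- 4 \left(7 - 3\right) + 1 \frac{1}{-136}\right)^{2} = \left(\left(-4\right) 4 + 1 \left(- \frac{1}{136}\right)\right)^{2} = \left(-16 - \frac{1}{136}\right)^{2} = \left(- \frac{2177}{136}\right)^{2} = \frac{4739329}{18496}$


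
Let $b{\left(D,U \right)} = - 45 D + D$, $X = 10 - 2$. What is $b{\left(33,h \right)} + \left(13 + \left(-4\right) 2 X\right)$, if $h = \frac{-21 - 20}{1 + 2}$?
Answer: $-1503$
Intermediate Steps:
$X = 8$ ($X = 10 - 2 = 8$)
$h = - \frac{41}{3} \approx -13.667$
$b{\left(D,U \right)} = - 44 D$
$b{\left(33,h \right)} + \left(13 + \left(-4\right) 2 X\right) = \left(-44\right) 33 + \left(13 + \left(-4\right) 2 \cdot 8\right) = -1452 + \left(13 - 64\right) = -1452 - 51 = -1503$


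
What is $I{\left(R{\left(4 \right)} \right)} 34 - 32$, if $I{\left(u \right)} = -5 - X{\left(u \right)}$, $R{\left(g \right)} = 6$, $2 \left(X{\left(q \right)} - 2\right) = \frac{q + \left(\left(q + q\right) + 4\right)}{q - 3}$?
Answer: $- \frac{1184}{3} \approx -394.67$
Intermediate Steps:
$X{\left(q \right)} = 2 + \frac{4 + 3 q}{2 \left(-3 + q\right)}$ ($X{\left(q \right)} = 2 + \frac{\left(q + \left(\left(q + q\right) + 4\right)\right) \frac{1}{q - 3}}{2} = 2 + \frac{\left(q + \left(2 q + 4\right)\right) \frac{1}{-3 + q}}{2} = 2 + \frac{\left(q + \left(4 + 2 q\right)\right) \frac{1}{-3 + q}}{2} = 2 + \frac{\left(4 + 3 q\right) \frac{1}{-3 + q}}{2} = 2 + \frac{\frac{1}{-3 + q} \left(4 + 3 q\right)}{2} = 2 + \frac{4 + 3 q}{2 \left(-3 + q\right)}$)
$I{\left(u \right)} = -5 - \frac{-8 + 7 u}{2 \left(-3 + u\right)}$
$I{\left(R{\left(4 \right)} \right)} 34 - 32 = \frac{38 - 102}{2 \left(-3 + 6\right)} 34 - 32 = \frac{38 - 102}{2 \cdot 3} \cdot 34 - 32 = \frac{1}{2} \cdot \frac{1}{3} \left(-64\right) 34 - 32 = \left(- \frac{32}{3}\right) 34 - 32 = - \frac{1088}{3} - 32 = - \frac{1184}{3}$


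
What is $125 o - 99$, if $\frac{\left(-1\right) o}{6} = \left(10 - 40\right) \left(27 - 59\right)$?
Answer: $-720099$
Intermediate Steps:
$o = -5760$ ($o = - 6 \left(10 - 40\right) \left(27 - 59\right) = - 6 \left(\left(-30\right) \left(-32\right)\right) = \left(-6\right) 960 = -5760$)
$125 o - 99 = 125 \left(-5760\right) - 99 = -720000 - 99 = -720099$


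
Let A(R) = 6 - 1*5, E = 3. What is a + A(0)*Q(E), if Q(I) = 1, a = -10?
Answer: -9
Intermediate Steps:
A(R) = 1 (A(R) = 6 - 5 = 1)
a + A(0)*Q(E) = -10 + 1*1 = -10 + 1 = -9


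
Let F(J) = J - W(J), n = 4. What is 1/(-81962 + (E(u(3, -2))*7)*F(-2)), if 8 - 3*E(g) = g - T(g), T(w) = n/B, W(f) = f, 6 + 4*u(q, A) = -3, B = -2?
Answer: -1/81962 ≈ -1.2201e-5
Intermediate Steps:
u(q, A) = -9/4 (u(q, A) = -3/2 + (¼)*(-3) = -3/2 - ¾ = -9/4)
T(w) = -2 (T(w) = 4/(-2) = 4*(-½) = -2)
F(J) = 0 (F(J) = J - J = 0)
E(g) = 2 - g/3 (E(g) = 8/3 - (g - 1*(-2))/3 = 8/3 - (g + 2)/3 = 8/3 - (2 + g)/3 = 8/3 + (-⅔ - g/3) = 2 - g/3)
1/(-81962 + (E(u(3, -2))*7)*F(-2)) = 1/(-81962 + ((2 - ⅓*(-9/4))*7)*0) = 1/(-81962 + ((2 + ¾)*7)*0) = 1/(-81962 + ((11/4)*7)*0) = 1/(-81962 + (77/4)*0) = 1/(-81962 + 0) = 1/(-81962) = -1/81962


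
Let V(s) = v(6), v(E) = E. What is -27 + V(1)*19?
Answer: 87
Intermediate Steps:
V(s) = 6
-27 + V(1)*19 = -27 + 6*19 = -27 + 114 = 87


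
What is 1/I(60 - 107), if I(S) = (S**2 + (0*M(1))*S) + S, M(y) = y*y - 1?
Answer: 1/2162 ≈ 0.00046253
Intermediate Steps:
M(y) = -1 + y**2 (M(y) = y**2 - 1 = -1 + y**2)
I(S) = S + S**2 (I(S) = (S**2 + (0*(-1 + 1**2))*S) + S = (S**2 + (0*(-1 + 1))*S) + S = (S**2 + (0*0)*S) + S = (S**2 + 0*S) + S = (S**2 + 0) + S = S**2 + S = S + S**2)
1/I(60 - 107) = 1/((60 - 107)*(1 + (60 - 107))) = 1/(-47*(1 - 47)) = 1/(-47*(-46)) = 1/2162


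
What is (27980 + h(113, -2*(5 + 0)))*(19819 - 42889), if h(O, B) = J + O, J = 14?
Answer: -648428490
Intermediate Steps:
h(O, B) = 14 + O
(27980 + h(113, -2*(5 + 0)))*(19819 - 42889) = (27980 + (14 + 113))*(19819 - 42889) = (27980 + 127)*(-23070) = 28107*(-23070) = -648428490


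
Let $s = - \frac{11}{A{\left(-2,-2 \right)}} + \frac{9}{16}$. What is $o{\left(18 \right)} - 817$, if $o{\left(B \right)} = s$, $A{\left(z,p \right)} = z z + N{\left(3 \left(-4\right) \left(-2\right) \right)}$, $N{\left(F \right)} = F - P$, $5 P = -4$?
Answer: $- \frac{58811}{72} \approx -816.82$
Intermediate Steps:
$P = - \frac{4}{5}$ ($P = \frac{1}{5} \left(-4\right) = - \frac{4}{5} \approx -0.8$)
$N{\left(F \right)} = \frac{4}{5} + F$ ($N{\left(F \right)} = F - - \frac{4}{5} = F + \frac{4}{5} = \frac{4}{5} + F$)
$A{\left(z,p \right)} = \frac{124}{5} + z^{2}$ ($A{\left(z,p \right)} = z z + \left(\frac{4}{5} + 3 \left(-4\right) \left(-2\right)\right) = z^{2} + \left(\frac{4}{5} - -24\right) = z^{2} + \left(\frac{4}{5} + 24\right) = z^{2} + \frac{124}{5} = \frac{124}{5} + z^{2}$)
$s = \frac{13}{72}$ ($s = - \frac{11}{\frac{124}{5} + \left(-2\right)^{2}} + \frac{9}{16} = - \frac{11}{\frac{124}{5} + 4} + 9 \cdot \frac{1}{16} = - \frac{11}{\frac{144}{5}} + \frac{9}{16} = \left(-11\right) \frac{5}{144} + \frac{9}{16} = - \frac{55}{144} + \frac{9}{16} = \frac{13}{72} \approx 0.18056$)
$o{\left(B \right)} = \frac{13}{72}$
$o{\left(18 \right)} - 817 = \frac{13}{72} - 817 = - \frac{58811}{72}$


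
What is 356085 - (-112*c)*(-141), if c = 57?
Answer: -544059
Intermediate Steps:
356085 - (-112*c)*(-141) = 356085 - (-112*57)*(-141) = 356085 - (-6384)*(-141) = 356085 - 1*900144 = 356085 - 900144 = -544059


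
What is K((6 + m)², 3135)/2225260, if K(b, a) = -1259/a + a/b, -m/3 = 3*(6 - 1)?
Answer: 439627/589488063450 ≈ 7.4578e-7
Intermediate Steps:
m = -45 (m = -9*(6 - 1) = -9*5 = -3*15 = -45)
K((6 + m)², 3135)/2225260 = (-1259/3135 + 3135/((6 - 45)²))/2225260 = (-1259*1/3135 + 3135/((-39)²))*(1/2225260) = (-1259/3135 + 3135/1521)*(1/2225260) = (-1259/3135 + 3135*(1/1521))*(1/2225260) = (-1259/3135 + 1045/507)*(1/2225260) = (879254/529815)*(1/2225260) = 439627/589488063450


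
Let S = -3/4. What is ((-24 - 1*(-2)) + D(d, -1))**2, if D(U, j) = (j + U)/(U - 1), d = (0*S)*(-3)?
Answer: 441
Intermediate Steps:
S = -3/4 ≈ -0.75000
d = 0 (d = (0*(-3/4))*(-3) = 0*(-3) = 0)
D(U, j) = (U + j)/(-1 + U)
((-24 - 1*(-2)) + D(d, -1))**2 = ((-24 - 1*(-2)) + (0 - 1)/(-1 + 0))**2 = ((-24 + 2) - 1/(-1))**2 = (-22 - 1*(-1))**2 = (-22 + 1)**2 = (-21)**2 = 441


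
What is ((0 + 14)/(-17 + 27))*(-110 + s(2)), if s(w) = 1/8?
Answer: -6153/40 ≈ -153.82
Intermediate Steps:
s(w) = ⅛
((0 + 14)/(-17 + 27))*(-110 + s(2)) = ((0 + 14)/(-17 + 27))*(-110 + ⅛) = (14/10)*(-879/8) = (14*(⅒))*(-879/8) = (7/5)*(-879/8) = -6153/40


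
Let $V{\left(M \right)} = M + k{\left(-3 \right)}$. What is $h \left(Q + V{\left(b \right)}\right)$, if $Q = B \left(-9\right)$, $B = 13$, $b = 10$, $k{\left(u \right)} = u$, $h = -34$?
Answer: $3740$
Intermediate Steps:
$V{\left(M \right)} = -3 + M$ ($V{\left(M \right)} = M - 3 = -3 + M$)
$Q = -117$ ($Q = 13 \left(-9\right) = -117$)
$h \left(Q + V{\left(b \right)}\right) = - 34 \left(-117 + \left(-3 + 10\right)\right) = - 34 \left(-117 + 7\right) = \left(-34\right) \left(-110\right) = 3740$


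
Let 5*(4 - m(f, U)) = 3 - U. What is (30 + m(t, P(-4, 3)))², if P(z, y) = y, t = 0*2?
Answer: 1156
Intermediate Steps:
t = 0
m(f, U) = 17/5 + U/5 (m(f, U) = 4 - (3 - U)/5 = 4 + (-⅗ + U/5) = 17/5 + U/5)
(30 + m(t, P(-4, 3)))² = (30 + (17/5 + (⅕)*3))² = (30 + (17/5 + ⅗))² = (30 + 4)² = 34² = 1156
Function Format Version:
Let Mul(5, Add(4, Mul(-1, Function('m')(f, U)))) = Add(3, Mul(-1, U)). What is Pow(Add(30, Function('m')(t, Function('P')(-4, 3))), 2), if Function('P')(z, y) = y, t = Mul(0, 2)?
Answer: 1156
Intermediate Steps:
t = 0
Function('m')(f, U) = Add(Rational(17, 5), Mul(Rational(1, 5), U)) (Function('m')(f, U) = Add(4, Mul(Rational(-1, 5), Add(3, Mul(-1, U)))) = Add(4, Add(Rational(-3, 5), Mul(Rational(1, 5), U))) = Add(Rational(17, 5), Mul(Rational(1, 5), U)))
Pow(Add(30, Function('m')(t, Function('P')(-4, 3))), 2) = Pow(Add(30, Add(Rational(17, 5), Mul(Rational(1, 5), 3))), 2) = Pow(Add(30, Add(Rational(17, 5), Rational(3, 5))), 2) = Pow(Add(30, 4), 2) = Pow(34, 2) = 1156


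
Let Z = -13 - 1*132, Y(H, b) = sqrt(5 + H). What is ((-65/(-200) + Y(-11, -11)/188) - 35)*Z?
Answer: 40223/8 - 145*I*sqrt(6)/188 ≈ 5027.9 - 1.8892*I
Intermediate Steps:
Z = -145 (Z = -13 - 132 = -145)
((-65/(-200) + Y(-11, -11)/188) - 35)*Z = ((-65/(-200) + sqrt(5 - 11)/188) - 35)*(-145) = ((-65*(-1/200) + sqrt(-6)*(1/188)) - 35)*(-145) = ((13/40 + (I*sqrt(6))*(1/188)) - 35)*(-145) = ((13/40 + I*sqrt(6)/188) - 35)*(-145) = (-1387/40 + I*sqrt(6)/188)*(-145) = 40223/8 - 145*I*sqrt(6)/188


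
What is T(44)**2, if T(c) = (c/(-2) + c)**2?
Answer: 234256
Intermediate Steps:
T(c) = c**2/4 (T(c) = (c*(-1/2) + c)**2 = (-c/2 + c)**2 = (c/2)**2 = c**2/4)
T(44)**2 = ((1/4)*44**2)**2 = ((1/4)*1936)**2 = 484**2 = 234256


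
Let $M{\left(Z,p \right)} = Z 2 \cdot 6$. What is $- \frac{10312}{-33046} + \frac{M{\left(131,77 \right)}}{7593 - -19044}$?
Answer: $\frac{4187552}{11285209} \approx 0.37107$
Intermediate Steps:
$M{\left(Z,p \right)} = 12 Z$ ($M{\left(Z,p \right)} = 2 Z 6 = 12 Z$)
$- \frac{10312}{-33046} + \frac{M{\left(131,77 \right)}}{7593 - -19044} = - \frac{10312}{-33046} + \frac{12 \cdot 131}{7593 - -19044} = \left(-10312\right) \left(- \frac{1}{33046}\right) + \frac{1572}{7593 + 19044} = \frac{5156}{16523} + \frac{1572}{26637} = \frac{5156}{16523} + 1572 \cdot \frac{1}{26637} = \frac{5156}{16523} + \frac{524}{8879} = \frac{4187552}{11285209}$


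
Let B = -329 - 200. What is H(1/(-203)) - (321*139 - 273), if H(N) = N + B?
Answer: -9109626/203 ≈ -44875.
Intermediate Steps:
B = -529
H(N) = -529 + N (H(N) = N - 529 = -529 + N)
H(1/(-203)) - (321*139 - 273) = (-529 + 1/(-203)) - (321*139 - 273) = (-529 - 1/203) - (44619 - 273) = -107388/203 - 1*44346 = -107388/203 - 44346 = -9109626/203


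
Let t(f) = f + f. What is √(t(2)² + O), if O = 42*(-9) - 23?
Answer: I*√385 ≈ 19.621*I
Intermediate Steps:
t(f) = 2*f
O = -401 (O = -378 - 23 = -401)
√(t(2)² + O) = √((2*2)² - 401) = √(4² - 401) = √(16 - 401) = √(-385) = I*√385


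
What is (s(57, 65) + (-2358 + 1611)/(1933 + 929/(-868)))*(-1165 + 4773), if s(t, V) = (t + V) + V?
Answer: 1129068430072/1676915 ≈ 6.7330e+5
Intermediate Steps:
s(t, V) = t + 2*V (s(t, V) = (V + t) + V = t + 2*V)
(s(57, 65) + (-2358 + 1611)/(1933 + 929/(-868)))*(-1165 + 4773) = ((57 + 2*65) + (-2358 + 1611)/(1933 + 929/(-868)))*(-1165 + 4773) = ((57 + 130) - 747/(1933 + 929*(-1/868)))*3608 = (187 - 747/(1933 - 929/868))*3608 = (187 - 747/1676915/868)*3608 = (187 - 747*868/1676915)*3608 = (187 - 648396/1676915)*3608 = (312934709/1676915)*3608 = 1129068430072/1676915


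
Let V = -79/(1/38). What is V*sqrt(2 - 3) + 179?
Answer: 179 - 3002*I ≈ 179.0 - 3002.0*I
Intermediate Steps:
V = -3002 (V = -79/1/38 = -79*38 = -3002)
V*sqrt(2 - 3) + 179 = -3002*sqrt(2 - 3) + 179 = -3002*I + 179 = 179 - 3002*I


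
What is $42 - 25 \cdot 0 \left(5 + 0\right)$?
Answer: $42$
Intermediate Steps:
$42 - 25 \cdot 0 \left(5 + 0\right) = 42 - 25 \cdot 0 \cdot 5 = 42 - 0 = 42 + 0 = 42$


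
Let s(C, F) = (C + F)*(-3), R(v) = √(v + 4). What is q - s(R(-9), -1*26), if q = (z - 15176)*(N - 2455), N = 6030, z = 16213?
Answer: 3707197 + 3*I*√5 ≈ 3.7072e+6 + 6.7082*I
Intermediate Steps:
R(v) = √(4 + v)
s(C, F) = -3*C - 3*F
q = 3707275 (q = (16213 - 15176)*(6030 - 2455) = 1037*3575 = 3707275)
q - s(R(-9), -1*26) = 3707275 - (-3*√(4 - 9) - (-3)*26) = 3707275 - (-3*I*√5 - 3*(-26)) = 3707275 - (-3*I*√5 + 78) = 3707275 - (78 - 3*I*√5) = 3707275 + (-78 + 3*I*√5) = 3707197 + 3*I*√5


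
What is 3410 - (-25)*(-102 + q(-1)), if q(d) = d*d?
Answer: 885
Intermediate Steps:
q(d) = d²
3410 - (-25)*(-102 + q(-1)) = 3410 - (-25)*(-102 + (-1)²) = 3410 - (-25)*(-102 + 1) = 3410 - (-25)*(-101) = 3410 - 1*2525 = 3410 - 2525 = 885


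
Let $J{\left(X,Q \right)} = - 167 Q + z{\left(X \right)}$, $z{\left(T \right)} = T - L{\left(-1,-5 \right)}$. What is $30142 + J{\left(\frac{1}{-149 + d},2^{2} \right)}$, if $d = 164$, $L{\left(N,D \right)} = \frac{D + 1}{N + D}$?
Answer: $\frac{147367}{5} \approx 29473.0$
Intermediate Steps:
$L{\left(N,D \right)} = \frac{1 + D}{D + N}$
$z{\left(T \right)} = - \frac{2}{3} + T$ ($z{\left(T \right)} = T - \frac{1 - 5}{-5 - 1} = T - \frac{1}{-6} \left(-4\right) = T - \left(- \frac{1}{6}\right) \left(-4\right) = T - \frac{2}{3} = - \frac{2}{3} + T$)
$J{\left(X,Q \right)} = - \frac{2}{3} + X - 167 Q$ ($J{\left(X,Q \right)} = - 167 Q + \left(- \frac{2}{3} + X\right) = - \frac{2}{3} + X - 167 Q$)
$30142 + J{\left(\frac{1}{-149 + d},2^{2} \right)} = 30142 - \left(\frac{2}{3} + 668 - \frac{1}{-149 + 164}\right) = 30142 - \left(\frac{2006}{3} - \frac{1}{15}\right) = 30142 - \frac{3343}{5} = \frac{147367}{5}$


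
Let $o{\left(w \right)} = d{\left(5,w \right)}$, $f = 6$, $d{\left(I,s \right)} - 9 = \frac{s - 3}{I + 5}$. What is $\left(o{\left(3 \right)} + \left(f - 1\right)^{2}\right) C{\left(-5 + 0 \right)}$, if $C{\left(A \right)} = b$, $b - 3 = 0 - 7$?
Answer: $-136$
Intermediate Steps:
$d{\left(I,s \right)} = 9 + \frac{-3 + s}{5 + I}$ ($d{\left(I,s \right)} = 9 + \frac{s - 3}{I + 5} = 9 + \frac{-3 + s}{5 + I}$)
$o{\left(w \right)} = \frac{87}{10} + \frac{w}{10}$ ($o{\left(w \right)} = \frac{42 + w + 9 \cdot 5}{5 + 5} = \frac{42 + w + 45}{10} = \frac{87 + w}{10} = \frac{87}{10} + \frac{w}{10}$)
$b = -4$ ($b = 3 + \left(0 - 7\right) = 3 - 7 = -4$)
$C{\left(A \right)} = -4$
$\left(o{\left(3 \right)} + \left(f - 1\right)^{2}\right) C{\left(-5 + 0 \right)} = \left(\left(\frac{87}{10} + \frac{1}{10} \cdot 3\right) + \left(6 - 1\right)^{2}\right) \left(-4\right) = \left(\left(\frac{87}{10} + \frac{3}{10}\right) + 5^{2}\right) \left(-4\right) = \left(9 + 25\right) \left(-4\right) = 34 \left(-4\right) = -136$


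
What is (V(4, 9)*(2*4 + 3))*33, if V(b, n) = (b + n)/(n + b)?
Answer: 363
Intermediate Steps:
V(b, n) = 1 (V(b, n) = (b + n)/(b + n) = 1)
(V(4, 9)*(2*4 + 3))*33 = (1*(2*4 + 3))*33 = (1*(8 + 3))*33 = (1*11)*33 = 11*33 = 363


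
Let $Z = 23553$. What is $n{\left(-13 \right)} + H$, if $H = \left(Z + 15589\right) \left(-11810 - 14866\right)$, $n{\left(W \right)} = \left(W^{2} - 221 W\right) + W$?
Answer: $-1044148963$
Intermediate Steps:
$n{\left(W \right)} = W^{2} - 220 W$
$H = -1044151992$ ($H = \left(23553 + 15589\right) \left(-11810 - 14866\right) = 39142 \left(-26676\right) = -1044151992$)
$n{\left(-13 \right)} + H = - 13 \left(-220 - 13\right) - 1044151992 = \left(-13\right) \left(-233\right) - 1044151992 = 3029 - 1044151992 = -1044148963$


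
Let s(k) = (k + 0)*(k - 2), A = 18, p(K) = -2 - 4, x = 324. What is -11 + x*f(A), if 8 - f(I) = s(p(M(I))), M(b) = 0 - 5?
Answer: -12971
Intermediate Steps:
M(b) = -5
p(K) = -6
s(k) = k*(-2 + k)
f(I) = -40 (f(I) = 8 - (-6)*(-2 - 6) = 8 - (-6)*(-8) = 8 - 1*48 = 8 - 48 = -40)
-11 + x*f(A) = -11 + 324*(-40) = -11 - 12960 = -12971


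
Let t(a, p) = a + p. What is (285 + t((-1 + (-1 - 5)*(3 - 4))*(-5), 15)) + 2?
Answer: 277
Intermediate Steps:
(285 + t((-1 + (-1 - 5)*(3 - 4))*(-5), 15)) + 2 = (285 + ((-1 + (-1 - 5)*(3 - 4))*(-5) + 15)) + 2 = (285 + ((-1 - 6*(-1))*(-5) + 15)) + 2 = (285 + ((-1 + 6)*(-5) + 15)) + 2 = (285 + (5*(-5) + 15)) + 2 = (285 + (-25 + 15)) + 2 = (285 - 10) + 2 = 275 + 2 = 277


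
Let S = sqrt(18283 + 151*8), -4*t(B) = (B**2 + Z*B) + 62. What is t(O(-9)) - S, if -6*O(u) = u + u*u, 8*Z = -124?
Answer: -98 - sqrt(19491) ≈ -237.61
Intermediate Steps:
Z = -31/2 (Z = (1/8)*(-124) = -31/2 ≈ -15.500)
O(u) = -u/6 - u**2/6 (O(u) = -(u + u*u)/6 = -(u + u**2)/6 = -u/6 - u**2/6)
t(B) = -31/2 - B**2/4 + 31*B/8 (t(B) = -((B**2 - 31*B/2) + 62)/4 = -(62 + B**2 - 31*B/2)/4 = -31/2 - B**2/4 + 31*B/8)
S = sqrt(19491) (S = sqrt(18283 + 1208) = sqrt(19491) ≈ 139.61)
t(O(-9)) - S = (-31/2 - 9*(1 - 9)**2/4/4 + 31*(-1/6*(-9)*(1 - 9))/8) - sqrt(19491) = (-31/2 - (-1/6*(-9)*(-8))**2/4 + 31*(-1/6*(-9)*(-8))/8) - sqrt(19491) = (-31/2 - 1/4*(-12)**2 + (31/8)*(-12)) - sqrt(19491) = (-31/2 - 1/4*144 - 93/2) - sqrt(19491) = (-31/2 - 36 - 93/2) - sqrt(19491) = -98 - sqrt(19491)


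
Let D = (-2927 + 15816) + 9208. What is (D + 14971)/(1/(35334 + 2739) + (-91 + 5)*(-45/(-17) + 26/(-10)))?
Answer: -119959646940/13097027 ≈ -9159.3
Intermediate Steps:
D = 22097 (D = 12889 + 9208 = 22097)
(D + 14971)/(1/(35334 + 2739) + (-91 + 5)*(-45/(-17) + 26/(-10))) = (22097 + 14971)/(1/(35334 + 2739) + (-91 + 5)*(-45/(-17) + 26/(-10))) = 37068/(1/38073 - 86*(-45*(-1/17) + 26*(-1/10))) = 37068/(1/38073 - 86*(45/17 - 13/5)) = 37068/(1/38073 - 86*4/85) = 37068/(1/38073 - 344/85) = 37068/(-13097027/3236205) = 37068*(-3236205/13097027) = -119959646940/13097027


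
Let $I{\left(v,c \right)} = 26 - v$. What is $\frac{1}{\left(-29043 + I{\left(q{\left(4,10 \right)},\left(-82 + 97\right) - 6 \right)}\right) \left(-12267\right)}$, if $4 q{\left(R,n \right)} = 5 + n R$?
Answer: $\frac{4}{1424358171} \approx 2.8083 \cdot 10^{-9}$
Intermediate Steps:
$q{\left(R,n \right)} = \frac{5}{4} + \frac{R n}{4}$ ($q{\left(R,n \right)} = \frac{5 + n R}{4} = \frac{5 + R n}{4} = \frac{5}{4} + \frac{R n}{4}$)
$\frac{1}{\left(-29043 + I{\left(q{\left(4,10 \right)},\left(-82 + 97\right) - 6 \right)}\right) \left(-12267\right)} = \frac{1}{\left(-29043 + \left(26 - \left(\frac{5}{4} + \frac{1}{4} \cdot 4 \cdot 10\right)\right)\right) \left(-12267\right)} = \frac{1}{-29043 + \left(26 - \left(\frac{5}{4} + 10\right)\right)} \left(- \frac{1}{12267}\right) = \frac{1}{-29043 + \left(26 - \frac{45}{4}\right)} \left(- \frac{1}{12267}\right) = \frac{1}{-29043 + \frac{59}{4}} \left(- \frac{1}{12267}\right) = \frac{1}{- \frac{116113}{4}} \left(- \frac{1}{12267}\right) = \left(- \frac{4}{116113}\right) \left(- \frac{1}{12267}\right) = \frac{4}{1424358171}$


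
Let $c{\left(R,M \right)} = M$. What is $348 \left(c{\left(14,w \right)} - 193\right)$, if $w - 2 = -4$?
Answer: $-67860$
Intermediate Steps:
$w = -2$ ($w = 2 - 4 = -2$)
$348 \left(c{\left(14,w \right)} - 193\right) = 348 \left(-2 - 193\right) = 348 \left(-195\right) = -67860$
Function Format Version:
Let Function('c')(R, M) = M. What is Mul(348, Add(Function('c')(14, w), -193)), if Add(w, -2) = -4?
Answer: -67860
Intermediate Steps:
w = -2 (w = Add(2, -4) = -2)
Mul(348, Add(Function('c')(14, w), -193)) = Mul(348, Add(-2, -193)) = Mul(348, -195) = -67860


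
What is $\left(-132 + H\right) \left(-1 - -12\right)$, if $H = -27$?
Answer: $-1749$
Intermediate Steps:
$\left(-132 + H\right) \left(-1 - -12\right) = \left(-132 - 27\right) \left(-1 - -12\right) = - 159 \left(-1 + 12\right) = \left(-159\right) 11 = -1749$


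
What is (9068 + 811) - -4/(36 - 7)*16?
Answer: 286555/29 ≈ 9881.2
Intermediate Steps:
(9068 + 811) - -4/(36 - 7)*16 = 9879 - -4/29*16 = 9879 - (1/29)*(-4)*16 = 9879 - (-4)*16/29 = 9879 - 1*(-64/29) = 9879 + 64/29 = 286555/29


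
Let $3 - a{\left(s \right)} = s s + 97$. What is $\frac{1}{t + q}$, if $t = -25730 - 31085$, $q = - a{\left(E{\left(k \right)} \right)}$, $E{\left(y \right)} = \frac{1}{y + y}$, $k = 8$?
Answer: $- \frac{256}{14520575} \approx -1.763 \cdot 10^{-5}$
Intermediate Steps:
$E{\left(y \right)} = \frac{1}{2 y}$
$a{\left(s \right)} = -94 - s^{2}$ ($a{\left(s \right)} = 3 - \left(s s + 97\right) = 3 - \left(s^{2} + 97\right) = 3 - \left(97 + s^{2}\right) = -94 - s^{2}$)
$q = \frac{24065}{256}$ ($q = - (-94 - \left(\frac{1}{2 \cdot 8}\right)^{2}) = - (-94 - \left(\frac{1}{2} \cdot \frac{1}{8}\right)^{2}) = - (-94 - \left(\frac{1}{16}\right)^{2}) = - (-94 - \frac{1}{256}) = \left(-1\right) \left(- \frac{24065}{256}\right) = \frac{24065}{256} \approx 94.004$)
$t = -56815$
$\frac{1}{t + q} = \frac{1}{-56815 + \frac{24065}{256}} = \frac{1}{- \frac{14520575}{256}} = - \frac{256}{14520575}$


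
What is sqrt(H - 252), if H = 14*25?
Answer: 7*sqrt(2) ≈ 9.8995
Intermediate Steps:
H = 350
sqrt(H - 252) = sqrt(350 - 252) = sqrt(98) = 7*sqrt(2)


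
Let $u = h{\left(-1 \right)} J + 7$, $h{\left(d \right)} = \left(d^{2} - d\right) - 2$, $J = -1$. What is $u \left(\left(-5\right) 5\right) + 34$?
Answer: $-141$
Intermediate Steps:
$h{\left(d \right)} = -2 + d^{2} - d$
$u = 7$ ($u = \left(-2 + \left(-1\right)^{2} - -1\right) \left(-1\right) + 7 = \left(-2 + 1 + 1\right) \left(-1\right) + 7 = 0 \left(-1\right) + 7 = 0 + 7 = 7$)
$u \left(\left(-5\right) 5\right) + 34 = 7 \left(\left(-5\right) 5\right) + 34 = 7 \left(-25\right) + 34 = -175 + 34 = -141$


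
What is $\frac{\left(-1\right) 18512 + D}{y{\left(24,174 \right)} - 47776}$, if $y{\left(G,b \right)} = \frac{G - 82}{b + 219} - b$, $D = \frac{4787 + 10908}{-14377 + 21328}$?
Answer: $\frac{16854619427}{43662493336} \approx 0.38602$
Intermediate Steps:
$D = \frac{15695}{6951} \approx 2.2579$
$y{\left(G,b \right)} = - b + \frac{-82 + G}{219 + b}$ ($y{\left(G,b \right)} = \frac{-82 + G}{219 + b} - b = - b + \frac{-82 + G}{219 + b}$)
$\frac{\left(-1\right) 18512 + D}{y{\left(24,174 \right)} - 47776} = \frac{\left(-1\right) 18512 + \frac{15695}{6951}}{\frac{-82 + 24 - 174^{2} - 38106}{219 + 174} - 47776} = \frac{-18512 + \frac{15695}{6951}}{\frac{-82 + 24 - 30276 - 38106}{393} - 47776} = - \frac{128661217}{6951 \left(\frac{-82 + 24 - 30276 - 38106}{393} - 47776\right)} = - \frac{128661217}{6951 \left(\frac{1}{393} \left(-68440\right) - 47776\right)} = - \frac{128661217}{6951 \left(- \frac{68440}{393} - 47776\right)} = - \frac{128661217}{6951 \left(- \frac{18844408}{393}\right)} = \left(- \frac{128661217}{6951}\right) \left(- \frac{393}{18844408}\right) = \frac{16854619427}{43662493336}$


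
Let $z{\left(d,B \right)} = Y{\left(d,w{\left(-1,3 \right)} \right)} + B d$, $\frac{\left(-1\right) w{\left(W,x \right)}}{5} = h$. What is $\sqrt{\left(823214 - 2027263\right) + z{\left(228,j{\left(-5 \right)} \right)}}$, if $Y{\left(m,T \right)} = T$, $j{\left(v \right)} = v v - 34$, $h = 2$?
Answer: $i \sqrt{1206111} \approx 1098.2 i$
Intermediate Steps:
$w{\left(W,x \right)} = -10$ ($w{\left(W,x \right)} = \left(-5\right) 2 = -10$)
$j{\left(v \right)} = -34 + v^{2}$ ($j{\left(v \right)} = v^{2} - 34 = -34 + v^{2}$)
$z{\left(d,B \right)} = -10 + B d$
$\sqrt{\left(823214 - 2027263\right) + z{\left(228,j{\left(-5 \right)} \right)}} = \sqrt{\left(823214 - 2027263\right) + \left(-10 + \left(-34 + \left(-5\right)^{2}\right) 228\right)} = \sqrt{\left(823214 - 2027263\right) + \left(-10 + \left(-34 + 25\right) 228\right)} = \sqrt{-1204049 - 2062} = \sqrt{-1206111} = i \sqrt{1206111}$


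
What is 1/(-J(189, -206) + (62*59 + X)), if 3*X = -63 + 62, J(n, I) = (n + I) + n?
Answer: 3/10457 ≈ 0.00028689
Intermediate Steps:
J(n, I) = I + 2*n (J(n, I) = (I + n) + n = I + 2*n)
X = -⅓ (X = (-63 + 62)/3 = (⅓)*(-1) = -⅓ ≈ -0.33333)
1/(-J(189, -206) + (62*59 + X)) = 1/(-(-206 + 2*189) + (62*59 - ⅓)) = 1/(-(-206 + 378) + (3658 - ⅓)) = 1/(-1*172 + 10973/3) = 1/(-172 + 10973/3) = 1/(10457/3) = 3/10457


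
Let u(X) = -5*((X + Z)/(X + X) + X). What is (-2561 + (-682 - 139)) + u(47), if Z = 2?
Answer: -340243/94 ≈ -3619.6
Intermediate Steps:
u(X) = -5*X - 5*(2 + X)/(2*X) (u(X) = -5*((X + 2)/(X + X) + X) = -5*((2 + X)/((2*X)) + X) = -5*((2 + X)*(1/(2*X)) + X) = -5*((2 + X)/(2*X) + X) = -5*(X + (2 + X)/(2*X)) = -5*X - 5*(2 + X)/(2*X))
(-2561 + (-682 - 139)) + u(47) = (-2561 + (-682 - 139)) + (-5/2 - 5*47 - 5/47) = (-2561 - 821) + (-5/2 - 235 - 5*1/47) = -3382 + (-5/2 - 235 - 5/47) = -3382 - 22335/94 = -340243/94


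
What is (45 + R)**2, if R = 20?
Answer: 4225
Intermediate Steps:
(45 + R)**2 = (45 + 20)**2 = 65**2 = 4225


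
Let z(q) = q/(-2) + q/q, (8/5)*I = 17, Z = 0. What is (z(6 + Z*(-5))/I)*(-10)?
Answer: 32/17 ≈ 1.8824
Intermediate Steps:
I = 85/8 (I = (5/8)*17 = 85/8 ≈ 10.625)
z(q) = 1 - q/2 (z(q) = q*(-½) + 1 = -q/2 + 1 = 1 - q/2)
(z(6 + Z*(-5))/I)*(-10) = ((1 - (6 + 0*(-5))/2)/(85/8))*(-10) = ((1 - (6 + 0)/2)*(8/85))*(-10) = ((1 - ½*6)*(8/85))*(-10) = ((1 - 3)*(8/85))*(-10) = -2*8/85*(-10) = -16/85*(-10) = 32/17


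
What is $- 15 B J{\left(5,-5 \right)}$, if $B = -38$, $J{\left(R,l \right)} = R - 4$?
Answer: $570$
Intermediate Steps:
$J{\left(R,l \right)} = -4 + R$
$- 15 B J{\left(5,-5 \right)} = \left(-15\right) \left(-38\right) \left(-4 + 5\right) = 570 \cdot 1 = 570$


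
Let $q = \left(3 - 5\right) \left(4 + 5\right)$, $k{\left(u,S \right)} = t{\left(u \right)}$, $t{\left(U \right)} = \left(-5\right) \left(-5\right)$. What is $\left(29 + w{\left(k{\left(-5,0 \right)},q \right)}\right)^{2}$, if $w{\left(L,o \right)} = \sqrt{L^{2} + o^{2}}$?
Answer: $\left(29 + \sqrt{949}\right)^{2} \approx 3576.7$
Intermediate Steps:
$t{\left(U \right)} = 25$
$k{\left(u,S \right)} = 25$
$q = -18$ ($q = \left(-2\right) 9 = -18$)
$\left(29 + w{\left(k{\left(-5,0 \right)},q \right)}\right)^{2} = \left(29 + \sqrt{25^{2} + \left(-18\right)^{2}}\right)^{2} = \left(29 + \sqrt{625 + 324}\right)^{2} = \left(29 + \sqrt{949}\right)^{2}$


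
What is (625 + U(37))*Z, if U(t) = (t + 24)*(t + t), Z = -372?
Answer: -1911708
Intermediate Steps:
U(t) = 2*t*(24 + t) (U(t) = (24 + t)*(2*t) = 2*t*(24 + t))
(625 + U(37))*Z = (625 + 2*37*(24 + 37))*(-372) = (625 + 2*37*61)*(-372) = (625 + 4514)*(-372) = 5139*(-372) = -1911708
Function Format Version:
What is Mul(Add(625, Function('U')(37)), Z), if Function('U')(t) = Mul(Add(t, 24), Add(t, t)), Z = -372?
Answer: -1911708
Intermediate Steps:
Function('U')(t) = Mul(2, t, Add(24, t)) (Function('U')(t) = Mul(Add(24, t), Mul(2, t)) = Mul(2, t, Add(24, t)))
Mul(Add(625, Function('U')(37)), Z) = Mul(Add(625, Mul(2, 37, Add(24, 37))), -372) = Mul(Add(625, Mul(2, 37, 61)), -372) = Mul(Add(625, 4514), -372) = Mul(5139, -372) = -1911708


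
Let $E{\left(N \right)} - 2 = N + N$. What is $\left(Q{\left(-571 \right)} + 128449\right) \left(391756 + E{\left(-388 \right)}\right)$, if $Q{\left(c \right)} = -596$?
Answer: $49988221646$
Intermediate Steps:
$E{\left(N \right)} = 2 + 2 N$ ($E{\left(N \right)} = 2 + \left(N + N\right) = 2 + 2 N$)
$\left(Q{\left(-571 \right)} + 128449\right) \left(391756 + E{\left(-388 \right)}\right) = \left(-596 + 128449\right) \left(391756 + \left(2 + 2 \left(-388\right)\right)\right) = 127853 \left(391756 + \left(2 - 776\right)\right) = 127853 \left(391756 - 774\right) = 127853 \cdot 390982 = 49988221646$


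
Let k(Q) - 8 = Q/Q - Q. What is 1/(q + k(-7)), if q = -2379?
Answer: -1/2363 ≈ -0.00042319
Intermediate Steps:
k(Q) = 9 - Q (k(Q) = 8 + (Q/Q - Q) = 8 + (1 - Q) = 9 - Q)
1/(q + k(-7)) = 1/(-2379 + (9 - 1*(-7))) = 1/(-2379 + (9 + 7)) = 1/(-2379 + 16) = 1/(-2363) = -1/2363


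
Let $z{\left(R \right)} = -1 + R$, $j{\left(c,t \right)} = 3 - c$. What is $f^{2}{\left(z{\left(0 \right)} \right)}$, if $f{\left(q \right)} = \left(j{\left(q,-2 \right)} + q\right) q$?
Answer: $9$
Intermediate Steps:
$f{\left(q \right)} = 3 q$ ($f{\left(q \right)} = \left(\left(3 - q\right) + q\right) q = 3 q$)
$f^{2}{\left(z{\left(0 \right)} \right)} = \left(3 \left(-1 + 0\right)\right)^{2} = \left(3 \left(-1\right)\right)^{2} = \left(-3\right)^{2} = 9$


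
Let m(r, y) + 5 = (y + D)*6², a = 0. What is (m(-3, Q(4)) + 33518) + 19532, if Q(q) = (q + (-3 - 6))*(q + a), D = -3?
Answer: 52217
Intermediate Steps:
Q(q) = q*(-9 + q) (Q(q) = (q + (-3 - 6))*(q + 0) = (q - 9)*q = (-9 + q)*q = q*(-9 + q))
m(r, y) = -113 + 36*y (m(r, y) = -5 + (y - 3)*6² = -5 + (-3 + y)*36 = -5 + (-108 + 36*y) = -113 + 36*y)
(m(-3, Q(4)) + 33518) + 19532 = ((-113 + 36*(4*(-9 + 4))) + 33518) + 19532 = ((-113 + 36*(4*(-5))) + 33518) + 19532 = ((-113 + 36*(-20)) + 33518) + 19532 = ((-113 - 720) + 33518) + 19532 = (-833 + 33518) + 19532 = 32685 + 19532 = 52217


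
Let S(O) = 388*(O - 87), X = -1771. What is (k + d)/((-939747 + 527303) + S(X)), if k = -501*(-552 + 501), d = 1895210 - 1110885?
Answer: -8803/12319 ≈ -0.71459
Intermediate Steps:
S(O) = -33756 + 388*O (S(O) = 388*(-87 + O) = -33756 + 388*O)
d = 784325
k = 25551 (k = -501*(-51) = 25551)
(k + d)/((-939747 + 527303) + S(X)) = (25551 + 784325)/((-939747 + 527303) + (-33756 + 388*(-1771))) = 809876/(-412444 + (-33756 - 687148)) = 809876/(-412444 - 720904) = 809876/(-1133348) = 809876*(-1/1133348) = -8803/12319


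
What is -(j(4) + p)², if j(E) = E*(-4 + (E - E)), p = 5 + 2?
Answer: -81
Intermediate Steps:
p = 7
j(E) = -4*E (j(E) = E*(-4 + 0) = E*(-4) = -4*E)
-(j(4) + p)² = -(-4*4 + 7)² = -(-16 + 7)² = -1*(-9)² = -1*81 = -81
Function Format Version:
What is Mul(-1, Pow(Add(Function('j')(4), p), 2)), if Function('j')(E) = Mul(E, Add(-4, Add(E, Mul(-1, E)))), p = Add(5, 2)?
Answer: -81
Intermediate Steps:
p = 7
Function('j')(E) = Mul(-4, E) (Function('j')(E) = Mul(E, Add(-4, 0)) = Mul(E, -4) = Mul(-4, E))
Mul(-1, Pow(Add(Function('j')(4), p), 2)) = Mul(-1, Pow(Add(Mul(-4, 4), 7), 2)) = Mul(-1, Pow(Add(-16, 7), 2)) = Mul(-1, Pow(-9, 2)) = Mul(-1, 81) = -81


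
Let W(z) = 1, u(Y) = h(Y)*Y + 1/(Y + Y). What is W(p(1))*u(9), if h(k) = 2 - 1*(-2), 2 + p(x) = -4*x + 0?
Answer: 649/18 ≈ 36.056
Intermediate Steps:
p(x) = -2 - 4*x (p(x) = -2 + (-4*x + 0) = -2 - 4*x)
h(k) = 4 (h(k) = 2 + 2 = 4)
u(Y) = 1/(2*Y) + 4*Y (u(Y) = 4*Y + 1/(Y + Y) = 4*Y + 1/(2*Y) = 1/(2*Y) + 4*Y)
W(p(1))*u(9) = 1*((½)/9 + 4*9) = 1*((½)*(⅑) + 36) = 1*(1/18 + 36) = 1*(649/18) = 649/18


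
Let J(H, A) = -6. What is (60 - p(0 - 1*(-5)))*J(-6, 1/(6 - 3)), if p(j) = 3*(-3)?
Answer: -414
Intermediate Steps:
p(j) = -9
(60 - p(0 - 1*(-5)))*J(-6, 1/(6 - 3)) = (60 - 1*(-9))*(-6) = (60 + 9)*(-6) = 69*(-6) = -414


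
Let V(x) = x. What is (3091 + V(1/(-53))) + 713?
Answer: 201611/53 ≈ 3804.0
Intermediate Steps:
(3091 + V(1/(-53))) + 713 = (3091 + 1/(-53)) + 713 = (3091 - 1/53) + 713 = 163822/53 + 713 = 201611/53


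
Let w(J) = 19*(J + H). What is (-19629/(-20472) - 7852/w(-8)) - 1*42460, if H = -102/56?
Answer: -1512393799481/35655400 ≈ -42417.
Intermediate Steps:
H = -51/28 (H = -102*1/56 = -51/28 ≈ -1.8214)
w(J) = -969/28 + 19*J (w(J) = 19*(J - 51/28) = 19*(-51/28 + J) = -969/28 + 19*J)
(-19629/(-20472) - 7852/w(-8)) - 1*42460 = (-19629/(-20472) - 7852/(-969/28 + 19*(-8))) - 1*42460 = (-19629*(-1/20472) - 7852/(-969/28 - 152)) - 42460 = (6543/6824 - 7852/(-5225/28)) - 42460 = (6543/6824 - 7852*(-28/5225)) - 42460 = (6543/6824 + 219856/5225) - 42460 = 1534484519/35655400 - 42460 = -1512393799481/35655400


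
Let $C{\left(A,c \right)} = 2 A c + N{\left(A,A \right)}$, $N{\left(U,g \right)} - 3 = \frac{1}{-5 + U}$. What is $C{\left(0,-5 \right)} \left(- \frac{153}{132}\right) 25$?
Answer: $- \frac{1785}{22} \approx -81.136$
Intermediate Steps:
$N{\left(U,g \right)} = 3 + \frac{1}{-5 + U}$
$C{\left(A,c \right)} = \frac{-14 + 3 A}{-5 + A} + 2 A c$ ($C{\left(A,c \right)} = 2 A c + \frac{-14 + 3 A}{-5 + A} = \frac{-14 + 3 A}{-5 + A} + 2 A c$)
$C{\left(0,-5 \right)} \left(- \frac{153}{132}\right) 25 = \frac{-14 + 3 \cdot 0 + 2 \cdot 0 \left(-5\right) \left(-5 + 0\right)}{-5 + 0} \left(- \frac{153}{132}\right) 25 = \frac{-14 + 0 + 2 \cdot 0 \left(-5\right) \left(-5\right)}{-5} \left(\left(-153\right) \frac{1}{132}\right) 25 = - \frac{-14 + 0 + 0}{5} \left(- \frac{51}{44}\right) 25 = \left(- \frac{1}{5}\right) \left(-14\right) \left(- \frac{51}{44}\right) 25 = \frac{14}{5} \left(- \frac{51}{44}\right) 25 = \left(- \frac{357}{110}\right) 25 = - \frac{1785}{22}$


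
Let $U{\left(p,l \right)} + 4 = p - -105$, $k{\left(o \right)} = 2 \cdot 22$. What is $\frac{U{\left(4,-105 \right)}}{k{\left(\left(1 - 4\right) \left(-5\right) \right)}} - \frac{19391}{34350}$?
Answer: $\frac{1376773}{755700} \approx 1.8219$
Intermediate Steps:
$k{\left(o \right)} = 44$
$U{\left(p,l \right)} = 101 + p$ ($U{\left(p,l \right)} = -4 + \left(p - -105\right) = -4 + \left(p + 105\right) = -4 + \left(105 + p\right) = 101 + p$)
$\frac{U{\left(4,-105 \right)}}{k{\left(\left(1 - 4\right) \left(-5\right) \right)}} - \frac{19391}{34350} = \frac{101 + 4}{44} - \frac{19391}{34350} = 105 \cdot \frac{1}{44} - \frac{19391}{34350} = \frac{105}{44} - \frac{19391}{34350} = \frac{1376773}{755700}$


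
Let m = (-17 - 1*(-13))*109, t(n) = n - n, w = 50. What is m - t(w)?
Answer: -436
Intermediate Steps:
t(n) = 0
m = -436 (m = (-17 + 13)*109 = -4*109 = -436)
m - t(w) = -436 - 1*0 = -436 + 0 = -436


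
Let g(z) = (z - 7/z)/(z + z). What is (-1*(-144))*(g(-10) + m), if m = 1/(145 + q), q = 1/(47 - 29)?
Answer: 4435614/65275 ≈ 67.953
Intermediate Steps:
q = 1/18 ≈ 0.055556
g(z) = (z - 7/z)/(2*z) (g(z) = (z - 7/z)/((2*z)) = (z - 7/z)*(1/(2*z)) = (z - 7/z)/(2*z))
m = 18/2611 (m = 1/(145 + 1/18) = 1/(2611/18) = 18/2611 ≈ 0.0068939)
(-1*(-144))*(g(-10) + m) = (-1*(-144))*((½)*(-7 + (-10)²)/(-10)² + 18/2611) = 144*((½)*(1/100)*(-7 + 100) + 18/2611) = 144*((½)*(1/100)*93 + 18/2611) = 144*(93/200 + 18/2611) = 144*(246423/522200) = 4435614/65275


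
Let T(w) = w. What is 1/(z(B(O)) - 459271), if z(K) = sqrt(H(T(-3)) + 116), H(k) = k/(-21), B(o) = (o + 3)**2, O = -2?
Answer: -3214897/1476508959274 - sqrt(5691)/1476508959274 ≈ -2.1774e-6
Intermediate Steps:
B(o) = (3 + o)**2
H(k) = -k/21
z(K) = sqrt(5691)/7 (z(K) = sqrt(-1/21*(-3) + 116) = sqrt(1/7 + 116) = sqrt(813/7) = sqrt(5691)/7)
1/(z(B(O)) - 459271) = 1/(sqrt(5691)/7 - 459271) = 1/(-459271 + sqrt(5691)/7)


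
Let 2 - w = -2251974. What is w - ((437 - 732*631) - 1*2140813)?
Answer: 4854244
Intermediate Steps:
w = 2251976 (w = 2 - 1*(-2251974) = 2 + 2251974 = 2251976)
w - ((437 - 732*631) - 1*2140813) = 2251976 - ((437 - 732*631) - 1*2140813) = 2251976 - ((437 - 461892) - 2140813) = 2251976 - (-461455 - 2140813) = 2251976 - 1*(-2602268) = 2251976 + 2602268 = 4854244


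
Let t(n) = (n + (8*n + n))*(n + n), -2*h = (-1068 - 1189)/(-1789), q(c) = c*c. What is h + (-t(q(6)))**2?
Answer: 2403866416943/3578 ≈ 6.7185e+8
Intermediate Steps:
q(c) = c**2
h = -2257/3578 (h = -(-1068 - 1189)/(2*(-1789)) = -(-2257)*(-1)/(2*1789) = -1/2*2257/1789 = -2257/3578 ≈ -0.63080)
t(n) = 20*n**2 (t(n) = (n + 9*n)*(2*n) = (10*n)*(2*n) = 20*n**2)
h + (-t(q(6)))**2 = -2257/3578 + (-20*(6**2)**2)**2 = -2257/3578 + (-20*36**2)**2 = -2257/3578 + (-20*1296)**2 = -2257/3578 + (-1*25920)**2 = -2257/3578 + (-25920)**2 = -2257/3578 + 671846400 = 2403866416943/3578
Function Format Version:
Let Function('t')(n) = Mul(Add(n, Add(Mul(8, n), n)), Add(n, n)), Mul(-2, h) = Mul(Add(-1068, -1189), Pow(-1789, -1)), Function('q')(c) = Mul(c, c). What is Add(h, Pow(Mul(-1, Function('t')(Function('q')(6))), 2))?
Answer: Rational(2403866416943, 3578) ≈ 6.7185e+8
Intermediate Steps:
Function('q')(c) = Pow(c, 2)
h = Rational(-2257, 3578) (h = Mul(Rational(-1, 2), Mul(Add(-1068, -1189), Pow(-1789, -1))) = Mul(Rational(-1, 2), Mul(-2257, Rational(-1, 1789))) = Mul(Rational(-1, 2), Rational(2257, 1789)) = Rational(-2257, 3578) ≈ -0.63080)
Function('t')(n) = Mul(20, Pow(n, 2)) (Function('t')(n) = Mul(Add(n, Mul(9, n)), Mul(2, n)) = Mul(Mul(10, n), Mul(2, n)) = Mul(20, Pow(n, 2)))
Add(h, Pow(Mul(-1, Function('t')(Function('q')(6))), 2)) = Add(Rational(-2257, 3578), Pow(Mul(-1, Mul(20, Pow(Pow(6, 2), 2))), 2)) = Add(Rational(-2257, 3578), Pow(Mul(-1, Mul(20, Pow(36, 2))), 2)) = Add(Rational(-2257, 3578), Pow(Mul(-1, Mul(20, 1296)), 2)) = Add(Rational(-2257, 3578), Pow(Mul(-1, 25920), 2)) = Add(Rational(-2257, 3578), Pow(-25920, 2)) = Add(Rational(-2257, 3578), 671846400) = Rational(2403866416943, 3578)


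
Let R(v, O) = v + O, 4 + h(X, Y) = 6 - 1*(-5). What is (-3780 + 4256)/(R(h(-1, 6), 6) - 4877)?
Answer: -119/1216 ≈ -0.097862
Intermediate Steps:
h(X, Y) = 7 (h(X, Y) = -4 + (6 - 1*(-5)) = -4 + (6 + 5) = -4 + 11 = 7)
R(v, O) = O + v
(-3780 + 4256)/(R(h(-1, 6), 6) - 4877) = (-3780 + 4256)/((6 + 7) - 4877) = 476/(13 - 4877) = 476/(-4864) = 476*(-1/4864) = -119/1216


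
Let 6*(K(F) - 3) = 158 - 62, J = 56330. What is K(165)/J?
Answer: 19/56330 ≈ 0.00033730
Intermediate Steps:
K(F) = 19 (K(F) = 3 + (158 - 62)/6 = 3 + (⅙)*96 = 3 + 16 = 19)
K(165)/J = 19/56330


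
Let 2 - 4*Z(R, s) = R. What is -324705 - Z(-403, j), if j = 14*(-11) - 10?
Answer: -1299225/4 ≈ -3.2481e+5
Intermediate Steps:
j = -164 (j = -154 - 10 = -164)
Z(R, s) = ½ - R/4
-324705 - Z(-403, j) = -324705 - (½ - ¼*(-403)) = -324705 - (½ + 403/4) = -324705 - 1*405/4 = -324705 - 405/4 = -1299225/4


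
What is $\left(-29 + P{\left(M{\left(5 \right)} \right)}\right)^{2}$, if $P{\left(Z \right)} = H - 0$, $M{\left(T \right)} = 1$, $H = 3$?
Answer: $676$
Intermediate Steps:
$P{\left(Z \right)} = 3$ ($P{\left(Z \right)} = 3 - 0 = 3 + 0 = 3$)
$\left(-29 + P{\left(M{\left(5 \right)} \right)}\right)^{2} = \left(-29 + 3\right)^{2} = \left(-26\right)^{2} = 676$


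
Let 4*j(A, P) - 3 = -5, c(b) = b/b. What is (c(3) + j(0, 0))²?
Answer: ¼ ≈ 0.25000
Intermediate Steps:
c(b) = 1
j(A, P) = -½ (j(A, P) = ¾ + (¼)*(-5) = ¾ - 5/4 = -½)
(c(3) + j(0, 0))² = (1 - ½)² = (½)² = ¼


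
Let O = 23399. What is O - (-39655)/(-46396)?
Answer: 155082907/6628 ≈ 23398.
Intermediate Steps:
O - (-39655)/(-46396) = 23399 - (-39655)/(-46396) = 23399 - (-39655)*(-1)/46396 = 23399 - 1*5665/6628 = 23399 - 5665/6628 = 155082907/6628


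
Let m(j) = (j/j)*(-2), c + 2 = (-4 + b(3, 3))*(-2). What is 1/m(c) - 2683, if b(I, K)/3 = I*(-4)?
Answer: -5367/2 ≈ -2683.5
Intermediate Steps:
b(I, K) = -12*I (b(I, K) = 3*(I*(-4)) = 3*(-4*I) = -12*I)
c = 78 (c = -2 + (-4 - 12*3)*(-2) = -2 + (-4 - 36)*(-2) = -2 - 40*(-2) = -2 + 80 = 78)
m(j) = -2 (m(j) = 1*(-2) = -2)
1/m(c) - 2683 = 1/(-2) - 2683 = -½ - 2683 = -5367/2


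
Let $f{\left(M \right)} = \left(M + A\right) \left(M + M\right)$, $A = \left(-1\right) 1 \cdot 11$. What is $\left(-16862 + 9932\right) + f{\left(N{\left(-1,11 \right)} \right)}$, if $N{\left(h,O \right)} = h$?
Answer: $-6906$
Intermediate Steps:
$A = -11$ ($A = \left(-1\right) 11 = -11$)
$f{\left(M \right)} = 2 M \left(-11 + M\right)$ ($f{\left(M \right)} = \left(M - 11\right) \left(M + M\right) = \left(-11 + M\right) 2 M = 2 M \left(-11 + M\right)$)
$\left(-16862 + 9932\right) + f{\left(N{\left(-1,11 \right)} \right)} = \left(-16862 + 9932\right) + 2 \left(-1\right) \left(-11 - 1\right) = -6930 + 2 \left(-1\right) \left(-12\right) = -6930 + 24 = -6906$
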